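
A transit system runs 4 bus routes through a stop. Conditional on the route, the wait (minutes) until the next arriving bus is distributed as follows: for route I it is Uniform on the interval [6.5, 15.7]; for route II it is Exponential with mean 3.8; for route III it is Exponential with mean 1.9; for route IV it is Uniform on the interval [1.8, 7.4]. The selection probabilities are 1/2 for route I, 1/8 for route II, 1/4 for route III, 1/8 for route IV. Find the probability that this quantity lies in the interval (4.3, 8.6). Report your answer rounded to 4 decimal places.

Conditional on each route, P(4.3 < X < 8.6): I: 0.228261; II: 0.218502; III: 0.093201; IV: 0.553571.
By total probability, P(4.3 < X < 8.6) = 0.5·0.228261 + 0.125·0.218502 + 0.25·0.093201 + 0.125·0.553571 = 0.23394.

0.2339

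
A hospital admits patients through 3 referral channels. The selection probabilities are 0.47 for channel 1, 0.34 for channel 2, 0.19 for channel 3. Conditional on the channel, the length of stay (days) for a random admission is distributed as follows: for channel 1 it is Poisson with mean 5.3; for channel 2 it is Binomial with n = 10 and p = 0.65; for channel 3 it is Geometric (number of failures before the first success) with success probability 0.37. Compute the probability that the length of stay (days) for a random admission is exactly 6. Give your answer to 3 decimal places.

0.157

Conditional on each channel, P(X = 6): 1: 0.15366; 2: 0.237668; 3: 0.0231337.
By total probability, P(X = 6) = 0.47·0.15366 + 0.34·0.237668 + 0.19·0.0231337 = 0.157423.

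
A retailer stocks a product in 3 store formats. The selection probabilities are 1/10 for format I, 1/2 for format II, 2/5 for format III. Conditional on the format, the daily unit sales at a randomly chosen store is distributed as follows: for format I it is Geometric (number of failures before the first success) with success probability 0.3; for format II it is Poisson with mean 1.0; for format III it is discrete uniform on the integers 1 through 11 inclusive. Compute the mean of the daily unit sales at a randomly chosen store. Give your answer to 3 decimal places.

Component means — I: 2.33333; II: 1; III: 6.
E[X] = 0.1·2.33333 + 0.5·1 + 0.4·6 = 3.13333.

3.133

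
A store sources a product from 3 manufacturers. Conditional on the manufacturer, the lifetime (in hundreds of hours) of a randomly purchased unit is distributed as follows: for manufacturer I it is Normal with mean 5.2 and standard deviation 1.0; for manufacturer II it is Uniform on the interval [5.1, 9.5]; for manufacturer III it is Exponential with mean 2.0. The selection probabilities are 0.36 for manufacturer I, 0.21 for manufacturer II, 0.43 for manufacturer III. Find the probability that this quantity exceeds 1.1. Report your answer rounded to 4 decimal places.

Conditional on each manufacturer, P(X > 1.1): I: 0.999979; II: 1; III: 0.57695.
By total probability, P(X > 1.1) = 0.36·0.999979 + 0.21·1 + 0.43·0.57695 = 0.818081.

0.8181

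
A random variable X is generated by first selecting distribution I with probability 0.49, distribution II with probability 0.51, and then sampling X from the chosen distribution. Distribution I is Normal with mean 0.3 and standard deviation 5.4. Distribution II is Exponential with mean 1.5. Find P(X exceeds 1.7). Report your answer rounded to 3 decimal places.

Conditional on each component, P(X > 1.7): I: 0.397718; II: 0.321958.
By total probability, P(X > 1.7) = 0.49·0.397718 + 0.51·0.321958 = 0.35908.

0.359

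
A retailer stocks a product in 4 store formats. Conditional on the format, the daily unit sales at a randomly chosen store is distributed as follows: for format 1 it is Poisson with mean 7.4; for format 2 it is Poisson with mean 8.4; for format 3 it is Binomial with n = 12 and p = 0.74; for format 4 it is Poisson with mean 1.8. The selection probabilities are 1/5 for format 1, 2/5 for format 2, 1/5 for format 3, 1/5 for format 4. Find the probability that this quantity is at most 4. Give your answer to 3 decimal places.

Conditional on each format, P(X ≤ 4): 1: 0.139525; 2: 0.0789083; 3: 0.00363811; 4: 0.963593.
By total probability, P(X ≤ 4) = 0.2·0.139525 + 0.4·0.0789083 + 0.2·0.00363811 + 0.2·0.963593 = 0.252915.

0.253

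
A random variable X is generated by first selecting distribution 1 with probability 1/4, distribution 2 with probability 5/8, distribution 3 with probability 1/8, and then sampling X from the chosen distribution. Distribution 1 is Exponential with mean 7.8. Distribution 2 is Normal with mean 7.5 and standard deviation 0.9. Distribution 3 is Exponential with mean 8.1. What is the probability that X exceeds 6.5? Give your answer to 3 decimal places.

0.706

Conditional on each component, P(X > 6.5): 1: 0.434598; 2: 0.86674; 3: 0.448221.
By total probability, P(X > 6.5) = 0.25·0.434598 + 0.625·0.86674 + 0.125·0.448221 = 0.706389.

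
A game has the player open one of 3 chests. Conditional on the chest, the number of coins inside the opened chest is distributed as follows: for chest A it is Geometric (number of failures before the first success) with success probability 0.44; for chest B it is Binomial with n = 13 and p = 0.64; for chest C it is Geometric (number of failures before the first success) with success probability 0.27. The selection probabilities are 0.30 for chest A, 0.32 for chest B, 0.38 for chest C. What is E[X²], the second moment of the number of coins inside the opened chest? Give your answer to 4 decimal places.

For each component E[X²] = Var + (mean)², giving A: 4.5124; B: 72.2176; C: 17.3237.
Overall E[X²] = 0.3·4.5124 + 0.32·72.2176 + 0.38·17.3237 = 31.0464.

31.0464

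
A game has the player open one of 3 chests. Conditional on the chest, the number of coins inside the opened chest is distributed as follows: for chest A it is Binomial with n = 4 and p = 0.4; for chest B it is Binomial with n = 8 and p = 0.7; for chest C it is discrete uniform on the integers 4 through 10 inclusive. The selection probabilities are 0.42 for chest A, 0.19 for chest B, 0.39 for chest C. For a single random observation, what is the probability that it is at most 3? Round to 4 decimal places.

Conditional on each chest, P(X ≤ 3): A: 0.9744; B: 0.0579677; C: 0.
By total probability, P(X ≤ 3) = 0.42·0.9744 + 0.19·0.0579677 + 0.39·0 = 0.420262.

0.4203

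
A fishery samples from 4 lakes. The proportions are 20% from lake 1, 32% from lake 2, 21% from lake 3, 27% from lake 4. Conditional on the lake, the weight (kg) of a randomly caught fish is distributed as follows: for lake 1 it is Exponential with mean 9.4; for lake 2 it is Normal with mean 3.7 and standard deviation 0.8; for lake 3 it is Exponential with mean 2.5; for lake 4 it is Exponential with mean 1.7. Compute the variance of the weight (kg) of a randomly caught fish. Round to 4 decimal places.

Per component, 1: μ=9.4, E[X²]=176.72; 2: μ=3.7, E[X²]=14.33; 3: μ=2.5, E[X²]=12.5; 4: μ=1.7, E[X²]=5.78.
E[X] = 0.2·9.4 + 0.32·3.7 + 0.21·2.5 + 0.27·1.7 = 4.048.
E[X²] = 0.2·176.72 + 0.32·14.33 + 0.21·12.5 + 0.27·5.78 = 44.1152.
Var(X) = E[X²] − (E[X])² = 44.1152 − 16.3863 = 27.7289.

27.7289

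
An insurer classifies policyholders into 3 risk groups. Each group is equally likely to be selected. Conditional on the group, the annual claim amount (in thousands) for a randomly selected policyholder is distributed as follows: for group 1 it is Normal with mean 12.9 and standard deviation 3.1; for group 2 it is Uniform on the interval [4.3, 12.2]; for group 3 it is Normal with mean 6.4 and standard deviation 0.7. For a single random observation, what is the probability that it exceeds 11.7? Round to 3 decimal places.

Conditional on each group, P(X > 11.7): 1: 0.650658; 2: 0.0632911; 3: 1.84297e-14.
By total probability, P(X > 11.7) = 0.333333·0.650658 + 0.333333·0.0632911 + 0.333333·1.84297e-14 = 0.237983.

0.238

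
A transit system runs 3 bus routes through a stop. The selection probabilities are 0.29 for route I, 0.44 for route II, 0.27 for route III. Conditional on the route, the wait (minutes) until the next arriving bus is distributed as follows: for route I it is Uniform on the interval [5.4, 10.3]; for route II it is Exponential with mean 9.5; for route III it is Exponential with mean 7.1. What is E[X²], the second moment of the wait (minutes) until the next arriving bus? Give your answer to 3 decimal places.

For each component E[X²] = Var + (mean)², giving I: 63.6233; II: 180.5; III: 100.82.
Overall E[X²] = 0.29·63.6233 + 0.44·180.5 + 0.27·100.82 = 125.092.

125.092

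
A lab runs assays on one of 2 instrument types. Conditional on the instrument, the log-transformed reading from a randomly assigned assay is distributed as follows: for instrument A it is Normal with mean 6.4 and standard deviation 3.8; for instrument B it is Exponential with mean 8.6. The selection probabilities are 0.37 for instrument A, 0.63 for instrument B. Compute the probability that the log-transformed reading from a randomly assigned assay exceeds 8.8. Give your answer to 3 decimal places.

Conditional on each instrument, P(X > 8.8): A: 0.263831; B: 0.359423.
By total probability, P(X > 8.8) = 0.37·0.263831 + 0.63·0.359423 = 0.324054.

0.324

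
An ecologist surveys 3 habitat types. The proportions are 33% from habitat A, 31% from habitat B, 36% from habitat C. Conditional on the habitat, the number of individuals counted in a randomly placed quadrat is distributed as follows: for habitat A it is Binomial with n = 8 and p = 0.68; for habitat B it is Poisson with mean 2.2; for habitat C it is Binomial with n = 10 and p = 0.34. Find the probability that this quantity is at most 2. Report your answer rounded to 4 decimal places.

Conditional on each habitat, P(X ≤ 2): A: 0.0158811; B: 0.622714; C: 0.28377.
By total probability, P(X ≤ 2) = 0.33·0.0158811 + 0.31·0.622714 + 0.36·0.28377 = 0.300439.

0.3004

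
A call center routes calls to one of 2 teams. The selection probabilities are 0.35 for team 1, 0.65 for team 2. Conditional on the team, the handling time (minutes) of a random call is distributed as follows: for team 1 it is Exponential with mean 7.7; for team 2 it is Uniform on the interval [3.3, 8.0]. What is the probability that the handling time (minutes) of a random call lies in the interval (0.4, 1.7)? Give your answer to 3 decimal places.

0.052

Conditional on each team, P(0.4 < X < 1.7): 1: 0.147484; 2: 0.
By total probability, P(0.4 < X < 1.7) = 0.35·0.147484 + 0.65·0 = 0.0516196.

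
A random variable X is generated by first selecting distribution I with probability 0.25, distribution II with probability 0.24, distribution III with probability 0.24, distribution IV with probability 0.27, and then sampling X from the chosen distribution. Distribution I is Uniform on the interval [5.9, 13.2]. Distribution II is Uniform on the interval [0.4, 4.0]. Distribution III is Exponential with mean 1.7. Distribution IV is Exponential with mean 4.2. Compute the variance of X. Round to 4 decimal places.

Per component, I: μ=9.55, E[X²]=95.6433; II: μ=2.2, E[X²]=5.92; III: μ=1.7, E[X²]=5.78; IV: μ=4.2, E[X²]=35.28.
E[X] = 0.25·9.55 + 0.24·2.2 + 0.24·1.7 + 0.27·4.2 = 4.4575.
E[X²] = 0.25·95.6433 + 0.24·5.92 + 0.24·5.78 + 0.27·35.28 = 36.2444.
Var(X) = E[X²] − (E[X])² = 36.2444 − 19.8693 = 16.3751.

16.3751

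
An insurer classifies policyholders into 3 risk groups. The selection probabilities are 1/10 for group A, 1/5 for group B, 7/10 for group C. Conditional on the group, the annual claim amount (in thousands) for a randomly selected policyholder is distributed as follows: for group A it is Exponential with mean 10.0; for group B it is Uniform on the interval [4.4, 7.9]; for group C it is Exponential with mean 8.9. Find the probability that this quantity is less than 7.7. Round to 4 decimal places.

0.6476

Conditional on each group, P(X < 7.7): A: 0.536987; B: 0.942857; C: 0.579019.
By total probability, P(X < 7.7) = 0.1·0.536987 + 0.2·0.942857 + 0.7·0.579019 = 0.647584.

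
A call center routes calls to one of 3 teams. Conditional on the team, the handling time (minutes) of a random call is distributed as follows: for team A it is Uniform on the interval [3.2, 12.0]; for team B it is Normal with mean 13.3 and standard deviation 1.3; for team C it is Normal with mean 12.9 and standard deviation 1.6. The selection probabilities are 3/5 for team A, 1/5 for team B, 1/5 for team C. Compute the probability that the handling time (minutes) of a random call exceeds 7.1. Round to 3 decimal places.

0.734

Conditional on each team, P(X > 7.1): A: 0.556818; B: 0.999999; C: 0.999856.
By total probability, P(X > 7.1) = 0.6·0.556818 + 0.2·0.999999 + 0.2·0.999856 = 0.734062.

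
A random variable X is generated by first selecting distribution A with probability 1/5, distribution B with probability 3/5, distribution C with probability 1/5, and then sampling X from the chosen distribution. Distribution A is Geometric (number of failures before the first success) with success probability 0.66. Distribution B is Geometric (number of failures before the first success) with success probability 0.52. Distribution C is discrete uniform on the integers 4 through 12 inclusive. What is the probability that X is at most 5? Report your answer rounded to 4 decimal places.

0.8368

Conditional on each component, P(X ≤ 5): A: 0.998455; B: 0.987769; C: 0.222222.
By total probability, P(X ≤ 5) = 0.2·0.998455 + 0.6·0.987769 + 0.2·0.222222 = 0.836797.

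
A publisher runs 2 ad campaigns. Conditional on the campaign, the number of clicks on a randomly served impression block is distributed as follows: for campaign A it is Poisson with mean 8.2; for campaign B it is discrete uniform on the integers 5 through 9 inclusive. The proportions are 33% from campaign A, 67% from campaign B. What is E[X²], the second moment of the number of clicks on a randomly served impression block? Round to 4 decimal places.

59.0652

For each component E[X²] = Var + (mean)², giving A: 75.44; B: 51.
Overall E[X²] = 0.33·75.44 + 0.67·51 = 59.0652.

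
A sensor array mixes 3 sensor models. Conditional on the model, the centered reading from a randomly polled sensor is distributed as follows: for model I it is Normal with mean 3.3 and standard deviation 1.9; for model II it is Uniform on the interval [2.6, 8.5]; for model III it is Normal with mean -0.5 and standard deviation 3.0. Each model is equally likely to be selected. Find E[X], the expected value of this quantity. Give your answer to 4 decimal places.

Component means — I: 3.3; II: 5.55; III: -0.5.
E[X] = 0.333333·3.3 + 0.333333·5.55 + 0.333333·-0.5 = 2.78333.

2.7833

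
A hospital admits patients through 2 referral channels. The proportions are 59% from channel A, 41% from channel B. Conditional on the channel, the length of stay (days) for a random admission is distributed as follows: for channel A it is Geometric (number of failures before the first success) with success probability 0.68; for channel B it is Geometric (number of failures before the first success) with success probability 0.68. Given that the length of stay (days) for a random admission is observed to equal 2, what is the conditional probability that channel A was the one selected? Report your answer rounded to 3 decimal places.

Likelihoods P(X=2 | ·): A: 0.069632; B: 0.069632.
Posterior ∝ prior × likelihood. Numerator for A: 0.59·0.069632 = 0.0410829.
Normalizing constant: 0.59·0.069632 + 0.41·0.069632 = 0.069632.
P(A | observation) = 0.0410829 / 0.069632 = 0.59.

0.590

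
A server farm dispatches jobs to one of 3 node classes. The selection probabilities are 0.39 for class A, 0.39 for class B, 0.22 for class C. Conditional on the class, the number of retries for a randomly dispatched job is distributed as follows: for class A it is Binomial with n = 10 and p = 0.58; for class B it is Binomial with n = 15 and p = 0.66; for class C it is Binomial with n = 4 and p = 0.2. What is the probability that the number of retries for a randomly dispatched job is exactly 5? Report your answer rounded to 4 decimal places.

0.0873

Conditional on each class, P(X = 5): A: 0.216166; B: 0.00776362; C: 0.
By total probability, P(X = 5) = 0.39·0.216166 + 0.39·0.00776362 + 0.22·0 = 0.0873325.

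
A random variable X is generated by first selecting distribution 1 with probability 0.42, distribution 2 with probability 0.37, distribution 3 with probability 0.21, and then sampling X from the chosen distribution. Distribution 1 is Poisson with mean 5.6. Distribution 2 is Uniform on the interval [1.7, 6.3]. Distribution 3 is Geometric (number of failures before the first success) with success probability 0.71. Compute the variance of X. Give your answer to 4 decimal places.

Per component, 1: μ=5.6, E[X²]=36.96; 2: μ=4, E[X²]=17.7633; 3: μ=0.408451, E[X²]=0.742115.
E[X] = 0.42·5.6 + 0.37·4 + 0.21·0.408451 = 3.91777.
E[X²] = 0.42·36.96 + 0.37·17.7633 + 0.21·0.742115 = 22.2515.
Var(X) = E[X²] − (E[X])² = 22.2515 − 15.349 = 6.90252.

6.9025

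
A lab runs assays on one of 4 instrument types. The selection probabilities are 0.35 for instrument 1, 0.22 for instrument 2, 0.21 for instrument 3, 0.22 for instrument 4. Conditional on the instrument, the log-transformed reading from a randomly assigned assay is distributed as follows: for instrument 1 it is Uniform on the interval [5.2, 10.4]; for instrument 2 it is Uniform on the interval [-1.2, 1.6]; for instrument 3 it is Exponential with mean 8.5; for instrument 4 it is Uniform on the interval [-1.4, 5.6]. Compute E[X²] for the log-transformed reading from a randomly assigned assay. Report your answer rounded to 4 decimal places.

For each component E[X²] = Var + (mean)², giving 1: 63.0933; 2: 0.693333; 3: 144.5; 4: 8.49333.
Overall E[X²] = 0.35·63.0933 + 0.22·0.693333 + 0.21·144.5 + 0.22·8.49333 = 54.4487.

54.4487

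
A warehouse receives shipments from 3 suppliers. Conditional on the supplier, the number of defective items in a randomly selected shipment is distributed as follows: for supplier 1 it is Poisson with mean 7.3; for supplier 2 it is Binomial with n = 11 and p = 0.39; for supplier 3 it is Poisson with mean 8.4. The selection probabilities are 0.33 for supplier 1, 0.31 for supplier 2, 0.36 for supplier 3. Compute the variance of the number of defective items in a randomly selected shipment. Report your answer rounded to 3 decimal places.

9.200

Per component, 1: μ=7.3, E[X²]=60.59; 2: μ=4.29, E[X²]=21.021; 3: μ=8.4, E[X²]=78.96.
E[X] = 0.33·7.3 + 0.31·4.29 + 0.36·8.4 = 6.7629.
E[X²] = 0.33·60.59 + 0.31·21.021 + 0.36·78.96 = 54.9368.
Var(X) = E[X²] − (E[X])² = 54.9368 − 45.7368 = 9.19999.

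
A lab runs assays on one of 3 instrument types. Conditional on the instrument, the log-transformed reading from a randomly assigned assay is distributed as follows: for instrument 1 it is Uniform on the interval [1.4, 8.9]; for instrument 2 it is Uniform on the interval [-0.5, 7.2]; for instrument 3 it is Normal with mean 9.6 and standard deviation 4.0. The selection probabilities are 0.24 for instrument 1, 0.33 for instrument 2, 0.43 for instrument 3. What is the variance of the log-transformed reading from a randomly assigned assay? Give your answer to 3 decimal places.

Per component, 1: μ=5.15, E[X²]=31.21; 2: μ=3.35, E[X²]=16.1633; 3: μ=9.6, E[X²]=108.16.
E[X] = 0.24·5.15 + 0.33·3.35 + 0.43·9.6 = 6.4695.
E[X²] = 0.24·31.21 + 0.33·16.1633 + 0.43·108.16 = 59.3331.
Var(X) = E[X²] − (E[X])² = 59.3331 − 41.8544 = 17.4787.

17.479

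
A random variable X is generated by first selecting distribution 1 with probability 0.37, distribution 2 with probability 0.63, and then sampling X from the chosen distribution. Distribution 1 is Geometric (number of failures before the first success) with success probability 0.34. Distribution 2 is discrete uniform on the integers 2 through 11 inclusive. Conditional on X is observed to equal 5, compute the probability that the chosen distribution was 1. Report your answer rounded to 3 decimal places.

0.200

Likelihoods P(X=5 | ·): 1: 0.0425793; 2: 0.1.
Posterior ∝ prior × likelihood. Numerator for 1: 0.37·0.0425793 = 0.0157543.
Normalizing constant: 0.37·0.0425793 + 0.63·0.1 = 0.0787543.
P(1 | observation) = 0.0157543 / 0.0787543 = 0.200044.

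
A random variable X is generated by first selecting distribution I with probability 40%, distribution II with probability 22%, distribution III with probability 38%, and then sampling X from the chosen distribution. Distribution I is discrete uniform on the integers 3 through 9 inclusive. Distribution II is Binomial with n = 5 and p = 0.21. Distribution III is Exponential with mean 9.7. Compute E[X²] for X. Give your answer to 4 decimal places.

For each component E[X²] = Var + (mean)², giving I: 40; II: 1.932; III: 188.18.
Overall E[X²] = 0.4·40 + 0.22·1.932 + 0.38·188.18 = 87.9334.

87.9334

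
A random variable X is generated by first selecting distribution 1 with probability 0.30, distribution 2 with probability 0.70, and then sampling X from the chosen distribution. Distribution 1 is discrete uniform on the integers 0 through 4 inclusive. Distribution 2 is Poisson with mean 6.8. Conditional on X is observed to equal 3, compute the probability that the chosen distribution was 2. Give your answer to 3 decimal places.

0.405

Likelihoods P(X=3 | ·): 1: 0.2; 2: 0.0583678.
Posterior ∝ prior × likelihood. Numerator for 2: 0.7·0.0583678 = 0.0408574.
Normalizing constant: 0.3·0.2 + 0.7·0.0583678 = 0.100857.
P(2 | observation) = 0.0408574 / 0.100857 = 0.405101.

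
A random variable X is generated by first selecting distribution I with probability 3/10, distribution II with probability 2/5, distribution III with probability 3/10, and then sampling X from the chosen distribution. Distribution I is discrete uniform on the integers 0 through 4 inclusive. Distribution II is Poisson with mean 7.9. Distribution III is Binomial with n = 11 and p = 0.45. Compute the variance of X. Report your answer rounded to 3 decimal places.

Per component, I: μ=2, E[X²]=6; II: μ=7.9, E[X²]=70.31; III: μ=4.95, E[X²]=27.225.
E[X] = 0.3·2 + 0.4·7.9 + 0.3·4.95 = 5.245.
E[X²] = 0.3·6 + 0.4·70.31 + 0.3·27.225 = 38.0915.
Var(X) = E[X²] − (E[X])² = 38.0915 − 27.51 = 10.5815.

10.581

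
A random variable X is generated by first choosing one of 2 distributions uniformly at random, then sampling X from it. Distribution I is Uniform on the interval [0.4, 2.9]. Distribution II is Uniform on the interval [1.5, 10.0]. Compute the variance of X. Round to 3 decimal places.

Per component, I: μ=1.65, E[X²]=3.24333; II: μ=5.75, E[X²]=39.0833.
E[X] = 0.5·1.65 + 0.5·5.75 = 3.7.
E[X²] = 0.5·3.24333 + 0.5·39.0833 = 21.1633.
Var(X) = E[X²] − (E[X])² = 21.1633 − 13.69 = 7.47333.

7.473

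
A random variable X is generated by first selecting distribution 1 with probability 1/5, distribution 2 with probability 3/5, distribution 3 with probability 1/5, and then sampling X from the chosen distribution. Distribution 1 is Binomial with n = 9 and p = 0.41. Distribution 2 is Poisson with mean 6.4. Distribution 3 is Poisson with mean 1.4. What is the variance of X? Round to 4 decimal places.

Per component, 1: μ=3.69, E[X²]=15.7932; 2: μ=6.4, E[X²]=47.36; 3: μ=1.4, E[X²]=3.36.
E[X] = 0.2·3.69 + 0.6·6.4 + 0.2·1.4 = 4.858.
E[X²] = 0.2·15.7932 + 0.6·47.36 + 0.2·3.36 = 32.2466.
Var(X) = E[X²] − (E[X])² = 32.2466 − 23.6002 = 8.64648.

8.6465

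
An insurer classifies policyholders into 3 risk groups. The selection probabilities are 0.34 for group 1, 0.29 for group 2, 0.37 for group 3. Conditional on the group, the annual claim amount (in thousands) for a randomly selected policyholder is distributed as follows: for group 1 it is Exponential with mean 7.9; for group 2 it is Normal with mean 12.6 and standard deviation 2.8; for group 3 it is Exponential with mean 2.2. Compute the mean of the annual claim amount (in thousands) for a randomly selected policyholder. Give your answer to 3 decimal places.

Component means — 1: 7.9; 2: 12.6; 3: 2.2.
E[X] = 0.34·7.9 + 0.29·12.6 + 0.37·2.2 = 7.154.

7.154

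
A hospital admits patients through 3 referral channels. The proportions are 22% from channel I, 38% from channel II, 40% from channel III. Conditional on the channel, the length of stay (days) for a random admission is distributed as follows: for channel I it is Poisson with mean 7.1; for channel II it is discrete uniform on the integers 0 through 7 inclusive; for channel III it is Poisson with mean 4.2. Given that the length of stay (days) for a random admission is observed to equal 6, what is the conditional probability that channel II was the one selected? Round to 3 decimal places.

0.378

Likelihoods P(X=6 | ·): I: 0.1468; II: 0.125; III: 0.114321.
Posterior ∝ prior × likelihood. Numerator for II: 0.38·0.125 = 0.0475.
Normalizing constant: 0.22·0.1468 + 0.38·0.125 + 0.4·0.114321 = 0.125524.
P(II | observation) = 0.0475 / 0.125524 = 0.378412.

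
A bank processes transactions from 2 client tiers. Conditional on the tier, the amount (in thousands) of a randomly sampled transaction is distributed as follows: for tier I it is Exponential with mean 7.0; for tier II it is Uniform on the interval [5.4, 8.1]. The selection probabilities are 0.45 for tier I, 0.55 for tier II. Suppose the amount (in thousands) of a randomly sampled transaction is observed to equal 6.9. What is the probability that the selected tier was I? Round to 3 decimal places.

Likelihoods f(6.9 | ·): I: 0.0533104; II: 0.37037.
Posterior ∝ prior × likelihood. Numerator for I: 0.45·0.0533104 = 0.0239897.
Normalizing constant: 0.45·0.0533104 + 0.55·0.37037 = 0.227693.
P(I | observation) = 0.0239897 / 0.227693 = 0.10536.

0.105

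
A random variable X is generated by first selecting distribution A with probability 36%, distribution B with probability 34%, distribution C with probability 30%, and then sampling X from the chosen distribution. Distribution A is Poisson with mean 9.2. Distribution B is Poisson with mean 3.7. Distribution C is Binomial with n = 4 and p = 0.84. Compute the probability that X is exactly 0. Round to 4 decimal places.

0.0086

Conditional on each component, P(X = 0): A: 0.000101039; B: 0.0247235; C: 0.00065536.
By total probability, P(X = 0) = 0.36·0.000101039 + 0.34·0.0247235 + 0.3·0.00065536 = 0.00863898.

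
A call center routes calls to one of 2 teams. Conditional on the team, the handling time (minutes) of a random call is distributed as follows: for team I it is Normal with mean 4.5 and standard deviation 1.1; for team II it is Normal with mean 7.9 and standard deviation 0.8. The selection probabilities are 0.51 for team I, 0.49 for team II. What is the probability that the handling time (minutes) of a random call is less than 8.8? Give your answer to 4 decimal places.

0.9361

Conditional on each team, P(X < 8.8): I: 0.999954; II: 0.869705.
By total probability, P(X < 8.8) = 0.51·0.999954 + 0.49·0.869705 = 0.936132.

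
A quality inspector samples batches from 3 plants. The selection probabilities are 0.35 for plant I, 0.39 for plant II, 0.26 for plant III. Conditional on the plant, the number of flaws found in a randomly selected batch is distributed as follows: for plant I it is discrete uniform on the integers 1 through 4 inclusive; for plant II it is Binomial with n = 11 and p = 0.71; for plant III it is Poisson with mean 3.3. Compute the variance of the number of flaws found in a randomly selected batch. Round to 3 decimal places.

Per component, I: μ=2.5, E[X²]=7.5; II: μ=7.81, E[X²]=63.261; III: μ=3.3, E[X²]=14.19.
E[X] = 0.35·2.5 + 0.39·7.81 + 0.26·3.3 = 4.7789.
E[X²] = 0.35·7.5 + 0.39·63.261 + 0.26·14.19 = 30.9862.
Var(X) = E[X²] − (E[X])² = 30.9862 − 22.8379 = 8.1483.

8.148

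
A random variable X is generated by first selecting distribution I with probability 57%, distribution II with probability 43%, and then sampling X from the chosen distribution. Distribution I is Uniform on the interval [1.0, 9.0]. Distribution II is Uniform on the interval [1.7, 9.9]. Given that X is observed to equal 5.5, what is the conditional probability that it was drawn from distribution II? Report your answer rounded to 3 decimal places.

0.424

Likelihoods f(5.5 | ·): I: 0.125; II: 0.121951.
Posterior ∝ prior × likelihood. Numerator for II: 0.43·0.121951 = 0.052439.
Normalizing constant: 0.57·0.125 + 0.43·0.121951 = 0.123689.
P(II | observation) = 0.052439 / 0.123689 = 0.423959.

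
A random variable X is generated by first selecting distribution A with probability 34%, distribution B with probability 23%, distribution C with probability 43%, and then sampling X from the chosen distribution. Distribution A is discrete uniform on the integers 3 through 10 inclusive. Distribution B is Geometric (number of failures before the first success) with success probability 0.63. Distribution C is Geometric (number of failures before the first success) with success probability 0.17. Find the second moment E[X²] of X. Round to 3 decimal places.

For each component E[X²] = Var + (mean)², giving A: 47.5; B: 1.27715; C: 52.5571.
Overall E[X²] = 0.34·47.5 + 0.23·1.27715 + 0.43·52.5571 = 39.0433.

39.043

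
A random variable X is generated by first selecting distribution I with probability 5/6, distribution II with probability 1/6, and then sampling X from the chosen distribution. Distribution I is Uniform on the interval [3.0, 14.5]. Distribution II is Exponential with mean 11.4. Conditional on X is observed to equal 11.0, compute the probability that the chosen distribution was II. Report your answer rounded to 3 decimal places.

Likelihoods f(11.0 | ·): I: 0.0869565; II: 0.0334225.
Posterior ∝ prior × likelihood. Numerator for II: 0.166667·0.0334225 = 0.00557042.
Normalizing constant: 0.833333·0.0869565 + 0.166667·0.0334225 = 0.0780342.
P(II | observation) = 0.00557042 / 0.0780342 = 0.0713843.

0.071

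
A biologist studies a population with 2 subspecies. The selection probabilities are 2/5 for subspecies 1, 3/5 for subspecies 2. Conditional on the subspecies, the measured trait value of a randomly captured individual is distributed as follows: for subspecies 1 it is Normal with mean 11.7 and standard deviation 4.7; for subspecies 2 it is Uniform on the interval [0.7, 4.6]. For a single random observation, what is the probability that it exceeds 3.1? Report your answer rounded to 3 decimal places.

Conditional on each subspecies, P(X > 3.1): 1: 0.966359; 2: 0.384615.
By total probability, P(X > 3.1) = 0.4·0.966359 + 0.6·0.384615 = 0.617313.

0.617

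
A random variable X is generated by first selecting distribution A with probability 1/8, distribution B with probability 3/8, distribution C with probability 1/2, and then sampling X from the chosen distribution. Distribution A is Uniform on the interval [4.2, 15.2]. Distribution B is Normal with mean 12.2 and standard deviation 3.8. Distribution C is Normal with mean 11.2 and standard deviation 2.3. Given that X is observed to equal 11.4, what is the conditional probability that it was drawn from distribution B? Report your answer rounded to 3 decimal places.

Likelihoods f(11.4 | ·): A: 0.0909091; B: 0.102684; C: 0.172799.
Posterior ∝ prior × likelihood. Numerator for B: 0.375·0.102684 = 0.0385065.
Normalizing constant: 0.125·0.0909091 + 0.375·0.102684 + 0.5·0.172799 = 0.136269.
P(B | observation) = 0.0385065 / 0.136269 = 0.282576.

0.283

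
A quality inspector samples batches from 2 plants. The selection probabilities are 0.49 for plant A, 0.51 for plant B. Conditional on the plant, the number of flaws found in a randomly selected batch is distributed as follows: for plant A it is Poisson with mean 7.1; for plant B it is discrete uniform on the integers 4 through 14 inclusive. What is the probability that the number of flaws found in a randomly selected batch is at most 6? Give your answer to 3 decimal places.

0.352

Conditional on each plant, P(X ≤ 6): A: 0.43492; B: 0.272727.
By total probability, P(X ≤ 6) = 0.49·0.43492 + 0.51·0.272727 = 0.352202.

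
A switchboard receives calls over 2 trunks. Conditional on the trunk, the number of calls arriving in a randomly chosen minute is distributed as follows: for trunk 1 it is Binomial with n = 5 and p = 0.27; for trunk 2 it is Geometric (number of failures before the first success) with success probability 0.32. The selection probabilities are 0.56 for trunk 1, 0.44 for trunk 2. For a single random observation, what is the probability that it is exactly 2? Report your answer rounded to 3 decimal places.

Conditional on each trunk, P(X = 2): 1: 0.283593; 2: 0.147968.
By total probability, P(X = 2) = 0.56·0.283593 + 0.44·0.147968 = 0.223918.

0.224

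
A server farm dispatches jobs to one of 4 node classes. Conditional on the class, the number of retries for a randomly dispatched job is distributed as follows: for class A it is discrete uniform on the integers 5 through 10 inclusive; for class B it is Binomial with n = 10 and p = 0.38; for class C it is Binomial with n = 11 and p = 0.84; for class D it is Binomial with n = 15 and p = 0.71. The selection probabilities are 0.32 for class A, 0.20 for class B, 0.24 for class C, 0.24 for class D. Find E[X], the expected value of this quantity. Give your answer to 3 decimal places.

7.934

Component means — A: 7.5; B: 3.8; C: 9.24; D: 10.65.
E[X] = 0.32·7.5 + 0.2·3.8 + 0.24·9.24 + 0.24·10.65 = 7.9336.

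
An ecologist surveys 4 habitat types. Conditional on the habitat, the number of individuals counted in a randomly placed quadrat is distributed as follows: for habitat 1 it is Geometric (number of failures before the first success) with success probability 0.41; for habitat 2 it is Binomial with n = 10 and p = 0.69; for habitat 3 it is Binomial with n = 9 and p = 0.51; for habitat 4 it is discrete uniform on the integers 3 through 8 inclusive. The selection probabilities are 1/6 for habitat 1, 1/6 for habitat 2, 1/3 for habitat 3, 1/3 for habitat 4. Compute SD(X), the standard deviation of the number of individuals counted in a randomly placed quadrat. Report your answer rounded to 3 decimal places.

2.336

Per component, 1: μ=1.43902, E[X²]=5.58061; 2: μ=6.9, E[X²]=49.749; 3: μ=4.59, E[X²]=23.3172; 4: μ=5.5, E[X²]=33.1667.
E[X] = 0.166667·1.43902 + 0.166667·6.9 + 0.333333·4.59 + 0.333333·5.5 = 4.75317.
E[X²] = 0.166667·5.58061 + 0.166667·49.749 + 0.333333·23.3172 + 0.333333·33.1667 = 28.0496.
Var(X) = E[X²] − (E[X])² = 28.0496 − 22.5926 = 5.45692.
SD(X) = √5.45692 = 2.33601.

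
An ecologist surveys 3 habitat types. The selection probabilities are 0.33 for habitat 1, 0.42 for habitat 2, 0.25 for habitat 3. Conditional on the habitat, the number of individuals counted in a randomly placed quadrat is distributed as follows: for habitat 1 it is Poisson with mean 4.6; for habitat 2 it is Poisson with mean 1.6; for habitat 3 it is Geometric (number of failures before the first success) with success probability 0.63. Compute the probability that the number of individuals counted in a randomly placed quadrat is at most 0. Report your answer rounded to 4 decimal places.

0.2456

Conditional on each habitat, P(X ≤ 0): 1: 0.0100518; 2: 0.201897; 3: 0.63.
By total probability, P(X ≤ 0) = 0.33·0.0100518 + 0.42·0.201897 + 0.25·0.63 = 0.245614.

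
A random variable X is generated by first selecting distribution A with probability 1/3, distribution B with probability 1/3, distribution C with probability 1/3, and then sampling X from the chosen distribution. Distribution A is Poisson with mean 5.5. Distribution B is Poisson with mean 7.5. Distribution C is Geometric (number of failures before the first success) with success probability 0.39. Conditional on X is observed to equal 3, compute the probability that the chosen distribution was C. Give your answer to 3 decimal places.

Likelihoods P(X=3 | ·): A: 0.113323; B: 0.0388887; C: 0.0885226.
Posterior ∝ prior × likelihood. Numerator for C: 0.333333·0.0885226 = 0.0295075.
Normalizing constant: 0.333333·0.113323 + 0.333333·0.0388887 + 0.333333·0.0885226 = 0.0802447.
P(C | observation) = 0.0295075 / 0.0802447 = 0.367719.

0.368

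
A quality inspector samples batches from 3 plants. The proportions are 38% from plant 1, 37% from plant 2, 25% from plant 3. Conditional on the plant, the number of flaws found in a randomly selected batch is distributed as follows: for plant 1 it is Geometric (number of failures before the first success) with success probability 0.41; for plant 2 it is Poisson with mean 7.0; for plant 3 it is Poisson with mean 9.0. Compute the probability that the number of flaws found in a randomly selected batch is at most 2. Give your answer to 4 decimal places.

0.3145

Conditional on each plant, P(X ≤ 2): 1: 0.794621; 2: 0.0296362; 3: 0.0062322.
By total probability, P(X ≤ 2) = 0.38·0.794621 + 0.37·0.0296362 + 0.25·0.0062322 = 0.314479.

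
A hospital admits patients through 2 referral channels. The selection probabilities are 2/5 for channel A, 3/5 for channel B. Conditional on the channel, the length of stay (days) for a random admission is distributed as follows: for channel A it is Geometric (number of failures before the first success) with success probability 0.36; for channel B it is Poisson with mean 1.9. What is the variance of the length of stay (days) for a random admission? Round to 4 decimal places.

3.1189

Per component, A: μ=1.77778, E[X²]=8.09877; B: μ=1.9, E[X²]=5.51.
E[X] = 0.4·1.77778 + 0.6·1.9 = 1.85111.
E[X²] = 0.4·8.09877 + 0.6·5.51 = 6.54551.
Var(X) = E[X²] − (E[X])² = 6.54551 − 3.42661 = 3.11889.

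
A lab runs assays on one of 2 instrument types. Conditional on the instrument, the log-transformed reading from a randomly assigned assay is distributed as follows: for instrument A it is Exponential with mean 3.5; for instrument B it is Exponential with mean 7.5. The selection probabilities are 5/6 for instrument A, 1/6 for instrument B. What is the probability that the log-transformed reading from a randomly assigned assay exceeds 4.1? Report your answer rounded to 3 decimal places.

0.355

Conditional on each instrument, P(X > 4.1): A: 0.309924; B: 0.578876.
By total probability, P(X > 4.1) = 0.833333·0.309924 + 0.166667·0.578876 = 0.354749.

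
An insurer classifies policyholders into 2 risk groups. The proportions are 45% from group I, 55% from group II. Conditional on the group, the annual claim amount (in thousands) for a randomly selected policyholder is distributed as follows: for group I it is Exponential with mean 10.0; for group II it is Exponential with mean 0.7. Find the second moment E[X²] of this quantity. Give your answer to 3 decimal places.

For each component E[X²] = Var + (mean)², giving I: 200; II: 0.98.
Overall E[X²] = 0.45·200 + 0.55·0.98 = 90.539.

90.539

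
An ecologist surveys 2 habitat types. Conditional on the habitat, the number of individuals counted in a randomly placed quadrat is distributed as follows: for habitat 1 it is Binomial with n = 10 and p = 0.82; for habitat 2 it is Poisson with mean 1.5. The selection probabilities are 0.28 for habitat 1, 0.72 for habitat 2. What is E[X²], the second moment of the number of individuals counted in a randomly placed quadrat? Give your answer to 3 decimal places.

For each component E[X²] = Var + (mean)², giving 1: 68.716; 2: 3.75.
Overall E[X²] = 0.28·68.716 + 0.72·3.75 = 21.9405.

21.940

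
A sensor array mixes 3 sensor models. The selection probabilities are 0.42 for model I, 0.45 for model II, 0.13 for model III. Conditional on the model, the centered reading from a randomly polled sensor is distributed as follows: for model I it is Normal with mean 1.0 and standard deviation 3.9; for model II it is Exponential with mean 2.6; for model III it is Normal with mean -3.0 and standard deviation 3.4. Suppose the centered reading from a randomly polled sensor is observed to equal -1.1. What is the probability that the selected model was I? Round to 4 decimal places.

0.7401

Likelihoods f(-1.1 | ·): I: 0.0884883; II: 0; III: 0.100374.
Posterior ∝ prior × likelihood. Numerator for I: 0.42·0.0884883 = 0.0371651.
Normalizing constant: 0.42·0.0884883 + 0.45·0 + 0.13·0.100374 = 0.0502136.
P(I | observation) = 0.0371651 / 0.0502136 = 0.740139.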